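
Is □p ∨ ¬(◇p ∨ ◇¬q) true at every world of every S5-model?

Tableau for the negation ¬(□p ∨ ¬(◇p ∨ ◇¬q)):
1. ¬(□p ∨ ¬(◇p ∨ ◇¬q)), u
2. ¬□p, u
3. ◇p ∨ ◇¬q, u
4. ◇¬q, u
5. ¬p, v
6. ¬q, w
Accessibility: uRu, uRv, uRw, vRu, vRv, vRw, wRu, wRv, wRw
The negation has an open branch (countermodel exists).

Not valid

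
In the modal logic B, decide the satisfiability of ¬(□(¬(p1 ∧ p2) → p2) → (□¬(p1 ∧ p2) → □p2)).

1. ¬(□(¬(p1 ∧ p2) → p2) → (□¬(p1 ∧ p2) → □p2)), 0
2. □(¬(p1 ∧ p2) → p2), 0
3. ¬(□¬(p1 ∧ p2) → □p2), 0
4. □¬(p1 ∧ p2), 0
5. ¬□p2, 0
6. ¬(p1 ∧ p2) → p2, 0
7. ¬(p1 ∧ p2), 0
8. p2, 0
9. ¬p1, 0
10. ¬p2, 1
11. ¬(p1 ∧ p2) → p2, 1
12. ¬(p1 ∧ p2), 1
13. p1 ∧ p2, 1
14. p1, 1
15. p2, 1
Accessibility: 0R0, 0R1, 1R0, 1R1
Branch closes: p2 and ¬p2 both at 1.
(One branch shown.) All branches close.

Unsatisfiable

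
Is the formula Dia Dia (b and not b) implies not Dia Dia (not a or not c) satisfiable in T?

Satisfiable

1. Dia Dia (b and not b) implies not Dia Dia (not a or not c), w0
2. not Dia Dia (not a or not c), w0   [implies-rule on 1 (branches; this branch)]
3. not Dia (not a or not c), w0   [neg-Dia-rule on 2 via w0Rw0]
4. not (not a or not c), w0   [neg-Dia-rule on 3 via w0Rw0]
5. a, w0   [neg-or-rule on 4]
6. c, w0   [neg-or-rule on 4]
Accessibility: w0Rw0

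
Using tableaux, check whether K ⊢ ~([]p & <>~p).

Valid

Tableau for the negation []p & <>~p:
1. []p & <>~p, w0
2. []p, w0
3. <>~p, w0
4. ~p, w1
5. p, w1
Accessibility: w0Rw1
Branch closes: p and ~p both at w1.
All branches of the negation close; one closing branch shown above.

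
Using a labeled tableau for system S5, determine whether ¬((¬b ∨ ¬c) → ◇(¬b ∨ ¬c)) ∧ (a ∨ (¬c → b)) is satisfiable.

Unsatisfiable

1. ¬((¬b ∨ ¬c) → ◇(¬b ∨ ¬c)) ∧ (a ∨ (¬c → b)), u
2. ¬((¬b ∨ ¬c) → ◇(¬b ∨ ¬c)), u
3. a ∨ (¬c → b), u
4. ¬b ∨ ¬c, u
5. ¬◇(¬b ∨ ¬c), u
6. ¬(¬b ∨ ¬c), u
7. b, u
8. c, u
9. ¬c → b, u
10. ¬c, u
Accessibility: uRu
Branch closes: c and ¬c both at u.
(One branch shown.) All branches close.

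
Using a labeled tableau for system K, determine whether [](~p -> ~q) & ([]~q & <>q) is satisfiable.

Unsatisfiable (every branch closes)

1. [](~p -> ~q) & ([]~q & <>q), u
2. [](~p -> ~q), u
3. []~q & <>q, u
4. []~q, u
5. <>q, u
6. q, v
7. ~p -> ~q, v
8. ~q, v
Accessibility: uRv
Branch closes: q and ~q both at v.
All branches of the tableau close; one closing branch shown above.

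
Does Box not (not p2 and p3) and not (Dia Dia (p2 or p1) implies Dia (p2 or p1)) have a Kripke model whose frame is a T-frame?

Satisfiable

1. Box not (not p2 and p3) and not (Dia Dia (p2 or p1) implies Dia (p2 or p1)), 0
2. Box not (not p2 and p3), 0   [and-rule on 1]
3. not (Dia Dia (p2 or p1) implies Dia (p2 or p1)), 0   [and-rule on 1]
4. Dia Dia (p2 or p1), 0   [neg-implies-rule on 3]
5. not Dia (p2 or p1), 0   [neg-implies-rule on 3]
6. not (not p2 and p3), 0   [Box-rule on 2 via 0R0]
7. not (p2 or p1), 0   [neg-Dia-rule on 5 via 0R0]
8. not p2, 0   [neg-or-rule on 7]
9. not p1, 0   [neg-or-rule on 7]
10. not p3, 0   [neg-and-rule on 6 (branches; this branch)]
11. Dia (p2 or p1), 1   [Dia-rule on 4: fresh world 1, 0R1]
12. not (not p2 and p3), 1   [Box-rule on 2 via 0R1]
13. not (p2 or p1), 1   [neg-Dia-rule on 5 via 0R1]
14. not p2, 1   [neg-or-rule on 13]
15. not p1, 1   [neg-or-rule on 13]
16. not p3, 1   [neg-and-rule on 12 (branches; this branch)]
17. p2 or p1, 2   [Dia-rule on 11: fresh world 2, 1R2]
18. p1, 2   [or-rule on 17 (branches; this branch)]
Accessibility: 0R0, 0R1, 1R1, 1R2, 2R2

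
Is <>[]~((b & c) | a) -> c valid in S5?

Not valid

Tableau for the negation ~(<>[]~((b & c) | a) -> c):
1. ~(<>[]~((b & c) | a) -> c), u
2. <>[]~((b & c) | a), u
3. ~c, u
4. []~((b & c) | a), v
5. ~((b & c) | a), u
6. ~(b & c), u
7. ~a, u
8. ~((b & c) | a), v
9. ~(b & c), v
10. ~a, v
11. ~c, v
Accessibility: uRu, uRv, vRu, vRv
The negation has an open branch (countermodel exists).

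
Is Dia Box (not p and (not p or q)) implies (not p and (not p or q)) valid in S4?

No, not valid

Tableau for the negation not (Dia Box (not p and (not p or q)) implies (not p and (not p or q))):
1. not (Dia Box (not p and (not p or q)) implies (not p and (not p or q))), w0
2. Dia Box (not p and (not p or q)), w0   [neg-implies-rule on 1]
3. not (not p and (not p or q)), w0   [neg-implies-rule on 1]
4. not (not p or q), w0   [neg-and-rule on 3 (branches; this branch)]
5. p, w0   [neg-or-rule on 4]
6. not q, w0   [neg-or-rule on 4]
7. Box (not p and (not p or q)), w1   [Dia-rule on 2: fresh world w1, w0Rw1]
8. not p and (not p or q), w1   [Box-rule on 7 via w1Rw1]
9. not p, w1   [and-rule on 8]
10. not p or q, w1   [and-rule on 8]
11. q, w1   [or-rule on 10 (branches; this branch)]
Accessibility: w0Rw0, w0Rw1, w1Rw1
The negation has an open branch (countermodel exists).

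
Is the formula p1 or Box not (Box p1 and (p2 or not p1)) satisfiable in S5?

Satisfiable

1. p1 or Box not (Box p1 and (p2 or not p1)), w0
2. Box not (Box p1 and (p2 or not p1)), w0
3. not (Box p1 and (p2 or not p1)), w0
4. not (p2 or not p1), w0
5. not p2, w0
6. p1, w0
Accessibility: w0Rw0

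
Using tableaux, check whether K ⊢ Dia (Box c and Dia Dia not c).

No, not valid

Tableau for the negation not Dia (Box c and Dia Dia not c):
1. not Dia (Box c and Dia Dia not c), w0
The negation has an open branch (countermodel exists).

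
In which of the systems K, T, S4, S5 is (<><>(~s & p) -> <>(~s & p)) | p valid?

T-tableau for the negation ~((<><>(~s & p) -> <>(~s & p)) | p):
1. ~((<><>(~s & p) -> <>(~s & p)) | p), u
2. ~(<><>(~s & p) -> <>(~s & p)), u
3. ~p, u
4. <><>(~s & p), u
5. ~<>(~s & p), u
6. ~(~s & p), u
7. <>(~s & p), v
8. ~(~s & p), v
9. ~p, v
10. ~s & p, w
11. ~s, w
12. p, w
Accessibility: uRu, uRv, vRv, vRw, wRw
Complete open branch: countermodel on a T-frame, so not valid in T, nor in K (the same frame is also a K-frame).
S4-tableau for the negation ~((<><>(~s & p) -> <>(~s & p)) | p):
1. ~((<><>(~s & p) -> <>(~s & p)) | p), u
2. ~(<><>(~s & p) -> <>(~s & p)), u
3. ~p, u
4. <><>(~s & p), u
5. ~<>(~s & p), u
6. ~(~s & p), u
7. <>(~s & p), v
8. ~(~s & p), v
9. ~p, v
10. ~s & p, w
11. ~s, w
12. p, w
13. ~(~s & p), w
14. ~p, w
Accessibility: uRu, uRv, uRw, vRv, vRw, wRw
Branch closes: p and ~p both at w.
Every branch closes (one shown): valid in S4, hence also in S5 (every theorem of S4 is a theorem of S5).

S4, S5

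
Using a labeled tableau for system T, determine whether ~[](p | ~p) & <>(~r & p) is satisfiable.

1. ~[](p | ~p) & <>(~r & p), 0
2. ~[](p | ~p), 0   [&-rule on 1]
3. <>(~r & p), 0   [&-rule on 1]
4. ~(p | ~p), 1   [~[]-rule on 2: fresh world 1, 0R1]
5. ~p, 1   [~|-rule on 4]
6. p, 1   [~|-rule on 4]
Accessibility: 0R0, 0R1, 1R1
Branch closes: p and ~p both at 1.
(One branch shown.) All branches close.

No, unsatisfiable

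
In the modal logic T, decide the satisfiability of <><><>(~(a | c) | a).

1. <><><>(~(a | c) | a), u
2. <><>(~(a | c) | a), v   [<>-rule on 1: fresh world v, uRv]
3. <>(~(a | c) | a), w   [<>-rule on 2: fresh world w, vRw]
4. ~(a | c) | a, x   [<>-rule on 3: fresh world x, wRx]
5. a, x   [|-rule on 4 (branches; this branch)]
Accessibility: uRu, uRv, vRv, vRw, wRw, wRx, xRx

Satisfiable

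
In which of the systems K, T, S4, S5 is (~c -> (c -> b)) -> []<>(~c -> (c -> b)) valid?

T, S4, S5

K-tableau for the negation ~((~c -> (c -> b)) -> []<>(~c -> (c -> b))):
1. ~((~c -> (c -> b)) -> []<>(~c -> (c -> b))), w0
2. ~c -> (c -> b), w0
3. ~[]<>(~c -> (c -> b)), w0
4. c -> b, w0
5. b, w0
6. ~<>(~c -> (c -> b)), w1
Accessibility: w0Rw1
Complete open branch: countermodel on a K-frame, so not valid in K.
T-tableau for the negation ~((~c -> (c -> b)) -> []<>(~c -> (c -> b))):
1. ~((~c -> (c -> b)) -> []<>(~c -> (c -> b))), w0
2. ~c -> (c -> b), w0
3. ~[]<>(~c -> (c -> b)), w0
4. c -> b, w0
5. b, w0
6. ~<>(~c -> (c -> b)), w1
7. ~(~c -> (c -> b)), w1
8. ~c, w1
9. ~(c -> b), w1
10. c, w1
11. ~b, w1
Accessibility: w0Rw0, w0Rw1, w1Rw1
Branch closes: c and ~c both at w1.
Every branch closes (one shown): valid in T, hence also in S4, S5 (every theorem of T is a theorem of S4 and S5).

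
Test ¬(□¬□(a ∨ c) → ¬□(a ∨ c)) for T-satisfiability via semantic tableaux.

1. ¬(□¬□(a ∨ c) → ¬□(a ∨ c)), w0
2. □¬□(a ∨ c), w0
3. □(a ∨ c), w0
4. ¬□(a ∨ c), w0
5. a ∨ c, w0
6. c, w0
7. ¬(a ∨ c), w1
8. ¬a, w1
9. ¬c, w1
10. ¬□(a ∨ c), w1
11. a ∨ c, w1
12. c, w1
Accessibility: w0Rw0, w0Rw1, w1Rw1
Branch closes: c and ¬c both at w1.
All branches of the tableau close; one closing branch shown above.

Unsatisfiable (every branch closes)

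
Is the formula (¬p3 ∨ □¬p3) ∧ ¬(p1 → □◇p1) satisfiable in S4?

1. (¬p3 ∨ □¬p3) ∧ ¬(p1 → □◇p1), u
2. ¬p3 ∨ □¬p3, u
3. ¬(p1 → □◇p1), u
4. p1, u
5. ¬□◇p1, u
6. □¬p3, u
7. ¬p3, u
8. ¬◇p1, v
9. ¬p3, v
10. ¬p1, v
Accessibility: uRu, uRv, vRv

Satisfiable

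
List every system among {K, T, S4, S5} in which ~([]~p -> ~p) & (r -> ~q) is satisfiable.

T-tableau for the formula:
1. ~([]~p -> ~p) & (r -> ~q), w0
2. ~([]~p -> ~p), w0
3. r -> ~q, w0
4. []~p, w0
5. p, w0
6. ~p, w0
Accessibility: w0Rw0
Branch closes: p and ~p both at w0.
Every branch closes (one shown): unsatisfiable in T, hence also in S4, S5 (every S4/S5-frame is a T-frame).
K-tableau for the formula:
1. ~([]~p -> ~p) & (r -> ~q), w0
2. ~([]~p -> ~p), w0
3. r -> ~q, w0
4. []~p, w0
5. p, w0
6. ~q, w0
Complete open branch: satisfiable in K.

K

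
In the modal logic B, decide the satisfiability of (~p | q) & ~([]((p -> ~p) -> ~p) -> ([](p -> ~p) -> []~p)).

Unsatisfiable (every branch closes)

1. (~p | q) & ~([]((p -> ~p) -> ~p) -> ([](p -> ~p) -> []~p)), w0
2. ~p | q, w0
3. ~([]((p -> ~p) -> ~p) -> ([](p -> ~p) -> []~p)), w0
4. []((p -> ~p) -> ~p), w0
5. ~([](p -> ~p) -> []~p), w0
6. [](p -> ~p), w0
7. ~[]~p, w0
8. (p -> ~p) -> ~p, w0
9. p -> ~p, w0
10. q, w0
11. ~p, w0
12. p, w1
13. (p -> ~p) -> ~p, w1
14. p -> ~p, w1
15. ~(p -> ~p), w1
16. ~p, w1
Accessibility: w0Rw0, w0Rw1, w1Rw0, w1Rw1
Branch closes: p and ~p both at w1.
(One branch shown.) All branches close.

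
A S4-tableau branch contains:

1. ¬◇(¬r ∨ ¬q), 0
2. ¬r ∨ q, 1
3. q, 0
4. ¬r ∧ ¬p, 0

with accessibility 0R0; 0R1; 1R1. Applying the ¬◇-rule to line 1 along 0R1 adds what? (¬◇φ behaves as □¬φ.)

¬(¬r ∨ ¬q), 1

¬◇φ behaves as □¬φ: propagate the negated body to each accessible world.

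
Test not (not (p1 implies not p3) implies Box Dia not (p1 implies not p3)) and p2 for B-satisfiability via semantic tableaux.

No, unsatisfiable

1. not (not (p1 implies not p3) implies Box Dia not (p1 implies not p3)) and p2, w0
2. not (not (p1 implies not p3) implies Box Dia not (p1 implies not p3)), w0
3. p2, w0
4. not (p1 implies not p3), w0
5. not Box Dia not (p1 implies not p3), w0
6. p1, w0
7. p3, w0
8. not Dia not (p1 implies not p3), w1
9. p1 implies not p3, w0
10. p1 implies not p3, w1
11. not p3, w0
Accessibility: w0Rw0, w0Rw1, w1Rw0, w1Rw1
Branch closes: p3 and not p3 both at w0.
All branches of the tableau close; one closing branch shown above.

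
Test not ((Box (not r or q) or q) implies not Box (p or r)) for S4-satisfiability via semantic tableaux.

1. not ((Box (not r or q) or q) implies not Box (p or r)), u
2. Box (not r or q) or q, u   [neg-implies-rule on 1]
3. Box (p or r), u   [neg-implies-rule on 1]
4. p or r, u   [Box-rule on 3 via uRu]
5. q, u   [or-rule on 2 (branches; this branch)]
6. r, u   [or-rule on 4 (branches; this branch)]
Accessibility: uRu

Yes, satisfiable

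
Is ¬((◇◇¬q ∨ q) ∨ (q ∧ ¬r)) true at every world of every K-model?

Tableau for the negation (◇◇¬q ∨ q) ∨ (q ∧ ¬r):
1. (◇◇¬q ∨ q) ∨ (q ∧ ¬r), 0
2. q ∧ ¬r, 0
3. q, 0
4. ¬r, 0
The negation has an open branch (countermodel exists).

Not valid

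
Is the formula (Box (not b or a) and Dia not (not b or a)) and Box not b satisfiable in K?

Unsatisfiable

1. (Box (not b or a) and Dia not (not b or a)) and Box not b, w0
2. Box (not b or a) and Dia not (not b or a), w0   [and-rule on 1]
3. Box not b, w0   [and-rule on 1]
4. Box (not b or a), w0   [and-rule on 2]
5. Dia not (not b or a), w0   [and-rule on 2]
6. not (not b or a), w1   [Dia-rule on 5: fresh world w1, w0Rw1]
7. b, w1   [neg-or-rule on 6]
8. not a, w1   [neg-or-rule on 6]
9. not b, w1   [Box-rule on 3 via w0Rw1]
Accessibility: w0Rw1
Branch closes: b and not b both at w1.
All branches of the tableau close; one closing branch shown above.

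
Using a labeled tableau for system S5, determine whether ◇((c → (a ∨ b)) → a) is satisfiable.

Satisfiable

1. ◇((c → (a ∨ b)) → a), 0
2. (c → (a ∨ b)) → a, 1
3. a, 1
Accessibility: 0R0, 0R1, 1R0, 1R1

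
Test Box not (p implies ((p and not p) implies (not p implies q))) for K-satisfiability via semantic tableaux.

1. Box not (p implies ((p and not p) implies (not p implies q))), 0

Yes, satisfiable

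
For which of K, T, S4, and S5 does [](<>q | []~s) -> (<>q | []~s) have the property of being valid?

K-tableau for the negation ~([](<>q | []~s) -> (<>q | []~s)):
1. ~([](<>q | []~s) -> (<>q | []~s)), 0
2. [](<>q | []~s), 0
3. ~(<>q | []~s), 0
4. ~<>q, 0
5. ~[]~s, 0
6. s, 1
7. <>q | []~s, 1
8. ~q, 1
9. []~s, 1
Accessibility: 0R1
Complete open branch: countermodel on a K-frame, so not valid in K.
T-tableau for the negation ~([](<>q | []~s) -> (<>q | []~s)):
1. ~([](<>q | []~s) -> (<>q | []~s)), 0
2. [](<>q | []~s), 0
3. ~(<>q | []~s), 0
4. ~<>q, 0
5. ~[]~s, 0
6. <>q | []~s, 0
7. ~q, 0
8. <>q, 0
9. s, 1
10. <>q | []~s, 1
11. ~q, 1
12. <>q, 1
13. q, 2
14. <>q | []~s, 2
15. ~q, 2
Accessibility: 0R0, 0R1, 0R2, 1R1, 2R2
Branch closes: q and ~q both at 2.
Every branch closes (one shown): valid in T, hence also in S4, S5 (every theorem of T is a theorem of S4 and S5).

T, S4, S5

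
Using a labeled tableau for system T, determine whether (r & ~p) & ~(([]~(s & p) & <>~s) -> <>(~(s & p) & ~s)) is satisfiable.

1. (r & ~p) & ~(([]~(s & p) & <>~s) -> <>(~(s & p) & ~s)), u
2. r & ~p, u
3. ~(([]~(s & p) & <>~s) -> <>(~(s & p) & ~s)), u
4. r, u
5. ~p, u
6. []~(s & p) & <>~s, u
7. ~<>(~(s & p) & ~s), u
8. []~(s & p), u
9. <>~s, u
10. ~(~(s & p) & ~s), u
11. ~(s & p), u
12. s, u
13. ~s, v
14. ~(~(s & p) & ~s), v
15. ~(s & p), v
16. s & p, v
17. s, v
18. p, v
Accessibility: uRu, uRv, vRv
Branch closes: s and ~s both at v.
All branches of the tableau close; one closing branch shown above.

Unsatisfiable (every branch closes)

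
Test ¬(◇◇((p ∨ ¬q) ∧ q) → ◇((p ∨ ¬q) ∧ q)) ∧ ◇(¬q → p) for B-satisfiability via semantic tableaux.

1. ¬(◇◇((p ∨ ¬q) ∧ q) → ◇((p ∨ ¬q) ∧ q)) ∧ ◇(¬q → p), w0
2. ¬(◇◇((p ∨ ¬q) ∧ q) → ◇((p ∨ ¬q) ∧ q)), w0
3. ◇(¬q → p), w0
4. ◇◇((p ∨ ¬q) ∧ q), w0
5. ¬◇((p ∨ ¬q) ∧ q), w0
6. ¬((p ∨ ¬q) ∧ q), w0
7. ¬q, w0
8. ¬q → p, w1
9. ¬((p ∨ ¬q) ∧ q), w1
10. p, w1
11. ¬q, w1
12. ◇((p ∨ ¬q) ∧ q), w2
13. ¬((p ∨ ¬q) ∧ q), w2
14. ¬q, w2
15. (p ∨ ¬q) ∧ q, w3
16. p ∨ ¬q, w3
17. q, w3
18. p, w3
Accessibility: w0Rw0, w0Rw1, w0Rw2, w1Rw0, w1Rw1, w2Rw0, w2Rw2, w2Rw3, w3Rw2, w3Rw3

Satisfiable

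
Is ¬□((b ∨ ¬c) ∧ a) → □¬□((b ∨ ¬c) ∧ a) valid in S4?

Invalid (countermodel exists)

Tableau for the negation ¬(¬□((b ∨ ¬c) ∧ a) → □¬□((b ∨ ¬c) ∧ a)):
1. ¬(¬□((b ∨ ¬c) ∧ a) → □¬□((b ∨ ¬c) ∧ a)), 0
2. ¬□((b ∨ ¬c) ∧ a), 0
3. ¬□¬□((b ∨ ¬c) ∧ a), 0
4. ¬((b ∨ ¬c) ∧ a), 1
5. ¬a, 1
6. □((b ∨ ¬c) ∧ a), 2
7. (b ∨ ¬c) ∧ a, 2
8. b ∨ ¬c, 2
9. a, 2
10. ¬c, 2
Accessibility: 0R0, 0R1, 0R2, 1R1, 2R2
The negation has an open branch (countermodel exists).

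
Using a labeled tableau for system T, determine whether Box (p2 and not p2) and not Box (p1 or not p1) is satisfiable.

1. Box (p2 and not p2) and not Box (p1 or not p1), 0
2. Box (p2 and not p2), 0
3. not Box (p1 or not p1), 0
4. p2 and not p2, 0
5. p2, 0
6. not p2, 0
Accessibility: 0R0
Branch closes: p2 and not p2 both at 0.
Every branch closes; the branch above is one of them.

Unsatisfiable (every branch closes)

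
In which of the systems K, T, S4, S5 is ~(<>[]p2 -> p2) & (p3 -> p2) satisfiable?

S5-tableau for the formula:
1. ~(<>[]p2 -> p2) & (p3 -> p2), w0
2. ~(<>[]p2 -> p2), w0   [&-rule on 1]
3. p3 -> p2, w0   [&-rule on 1]
4. <>[]p2, w0   [~->-rule on 2]
5. ~p2, w0   [~->-rule on 2]
6. ~p3, w0   [->-rule on 3 (branches; this branch)]
7. []p2, w1   [<>-rule on 4: fresh world w1, w0Rw1]
8. p2, w0   [[]-rule on 7 via w1Rw0]
Accessibility: w0Rw0, w0Rw1, w1Rw0, w1Rw1
Branch closes: p2 and ~p2 both at w0.
Every branch closes (one shown): unsatisfiable in S5.
S4-tableau for the formula:
1. ~(<>[]p2 -> p2) & (p3 -> p2), w0
2. ~(<>[]p2 -> p2), w0   [&-rule on 1]
3. p3 -> p2, w0   [&-rule on 1]
4. <>[]p2, w0   [~->-rule on 2]
5. ~p2, w0   [~->-rule on 2]
6. ~p3, w0   [->-rule on 3 (branches; this branch)]
7. []p2, w1   [<>-rule on 4: fresh world w1, w0Rw1]
8. p2, w1   [[]-rule on 7 via w1Rw1]
Accessibility: w0Rw0, w0Rw1, w1Rw1
Complete open branch: satisfiable in S4, hence also in K, T (this S4-model is also a K-model and a T-model).

K, T, S4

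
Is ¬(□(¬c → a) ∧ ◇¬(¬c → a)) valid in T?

Valid in T

Tableau for the negation □(¬c → a) ∧ ◇¬(¬c → a):
1. □(¬c → a) ∧ ◇¬(¬c → a), u
2. □(¬c → a), u   [∧-rule on 1]
3. ◇¬(¬c → a), u   [∧-rule on 1]
4. ¬c → a, u   [□-rule on 2 via uRu]
5. a, u   [→-rule on 4 (branches; this branch)]
6. ¬(¬c → a), v   [◇-rule on 3: fresh world v, uRv]
7. ¬c, v   [¬→-rule on 6]
8. ¬a, v   [¬→-rule on 6]
9. ¬c → a, v   [□-rule on 2 via uRv]
10. a, v   [→-rule on 9 (branches; this branch)]
Accessibility: uRu, uRv, vRv
Branch closes: a and ¬a both at v.
All branches of the negation close; one closing branch shown above.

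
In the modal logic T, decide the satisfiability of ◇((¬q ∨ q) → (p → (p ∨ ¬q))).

1. ◇((¬q ∨ q) → (p → (p ∨ ¬q))), u
2. (¬q ∨ q) → (p → (p ∨ ¬q)), v
3. p → (p ∨ ¬q), v
4. p ∨ ¬q, v
5. ¬q, v
Accessibility: uRu, uRv, vRv

Yes, satisfiable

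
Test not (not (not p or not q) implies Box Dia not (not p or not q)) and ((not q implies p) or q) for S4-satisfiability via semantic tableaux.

Satisfiable

1. not (not (not p or not q) implies Box Dia not (not p or not q)) and ((not q implies p) or q), u
2. not (not (not p or not q) implies Box Dia not (not p or not q)), u   [and-rule on 1]
3. (not q implies p) or q, u   [and-rule on 1]
4. not (not p or not q), u   [neg-implies-rule on 2]
5. not Box Dia not (not p or not q), u   [neg-implies-rule on 2]
6. p, u   [neg-or-rule on 4]
7. q, u   [neg-or-rule on 4]
8. not Dia not (not p or not q), v   [neg-Box-rule on 5: fresh world v, uRv]
9. not p or not q, v   [neg-Dia-rule on 8 via vRv]
10. not q, v   [or-rule on 9 (branches; this branch)]
Accessibility: uRu, uRv, vRv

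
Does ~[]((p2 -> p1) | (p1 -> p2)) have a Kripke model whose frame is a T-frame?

1. ~[]((p2 -> p1) | (p1 -> p2)), w0
2. ~((p2 -> p1) | (p1 -> p2)), w1
3. ~(p2 -> p1), w1
4. ~(p1 -> p2), w1
5. p2, w1
6. ~p1, w1
7. p1, w1
8. ~p2, w1
Accessibility: w0Rw0, w0Rw1, w1Rw1
Branch closes: p1 and ~p1 both at w1.
(One branch shown.) All branches close.

Unsatisfiable (every branch closes)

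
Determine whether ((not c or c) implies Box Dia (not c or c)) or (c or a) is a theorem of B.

Tableau for the negation not (((not c or c) implies Box Dia (not c or c)) or (c or a)):
1. not (((not c or c) implies Box Dia (not c or c)) or (c or a)), 0
2. not ((not c or c) implies Box Dia (not c or c)), 0
3. not (c or a), 0
4. not c or c, 0
5. not Box Dia (not c or c), 0
6. not c, 0
7. not a, 0
8. not Dia (not c or c), 1
9. not (not c or c), 0
10. c, 0
Accessibility: 0R0, 0R1, 1R0, 1R1
Branch closes: c and not c both at 0.
All branches of the negation close; one closing branch shown above.

Yes, valid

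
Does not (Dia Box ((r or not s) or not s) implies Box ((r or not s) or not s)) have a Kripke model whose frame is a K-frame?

1. not (Dia Box ((r or not s) or not s) implies Box ((r or not s) or not s)), u
2. Dia Box ((r or not s) or not s), u   [neg-implies-rule on 1]
3. not Box ((r or not s) or not s), u   [neg-implies-rule on 1]
4. Box ((r or not s) or not s), v   [Dia-rule on 2: fresh world v, uRv]
5. not ((r or not s) or not s), w   [neg-Box-rule on 3: fresh world w, uRw]
6. not (r or not s), w   [neg-or-rule on 5]
7. s, w   [neg-or-rule on 5]
8. not r, w   [neg-or-rule on 6]
Accessibility: uRv, uRw

Satisfiable (open branch found)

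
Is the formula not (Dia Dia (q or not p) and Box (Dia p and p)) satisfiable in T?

1. not (Dia Dia (q or not p) and Box (Dia p and p)), u
2. not Box (Dia p and p), u   [neg-and-rule on 1 (branches; this branch)]
3. not (Dia p and p), v   [neg-Box-rule on 2: fresh world v, uRv]
4. not p, v   [neg-and-rule on 3 (branches; this branch)]
Accessibility: uRu, uRv, vRv

Satisfiable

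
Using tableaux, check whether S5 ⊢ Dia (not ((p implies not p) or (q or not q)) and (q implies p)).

Tableau for the negation not Dia (not ((p implies not p) or (q or not q)) and (q implies p)):
1. not Dia (not ((p implies not p) or (q or not q)) and (q implies p)), w0
2. not (not ((p implies not p) or (q or not q)) and (q implies p)), w0   [neg-Dia-rule on 1 via w0Rw0]
3. not (q implies p), w0   [neg-and-rule on 2 (branches; this branch)]
4. q, w0   [neg-implies-rule on 3]
5. not p, w0   [neg-implies-rule on 3]
Accessibility: w0Rw0
The negation has an open branch (countermodel exists).

Invalid (countermodel exists)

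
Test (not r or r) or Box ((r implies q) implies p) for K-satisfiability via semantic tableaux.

Yes, satisfiable

1. (not r or r) or Box ((r implies q) implies p), u
2. Box ((r implies q) implies p), u   [or-rule on 1 (branches; this branch)]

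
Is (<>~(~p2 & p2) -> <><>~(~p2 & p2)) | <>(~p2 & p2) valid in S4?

Yes, valid

Tableau for the negation ~((<>~(~p2 & p2) -> <><>~(~p2 & p2)) | <>(~p2 & p2)):
1. ~((<>~(~p2 & p2) -> <><>~(~p2 & p2)) | <>(~p2 & p2)), 0
2. ~(<>~(~p2 & p2) -> <><>~(~p2 & p2)), 0   [~|-rule on 1]
3. ~<>(~p2 & p2), 0   [~|-rule on 1]
4. <>~(~p2 & p2), 0   [~->-rule on 2]
5. ~<><>~(~p2 & p2), 0   [~->-rule on 2]
6. ~(~p2 & p2), 0   [~<>-rule on 3 via 0R0]
7. ~<>~(~p2 & p2), 0   [~<>-rule on 5 via 0R0]
8. ~p2 & p2, 0   [~<>-rule on 7 via 0R0]
9. ~p2, 0   [&-rule on 8]
10. p2, 0   [&-rule on 8]
Accessibility: 0R0
Branch closes: p2 and ~p2 both at 0.
All branches of the negation close; one closing branch shown above.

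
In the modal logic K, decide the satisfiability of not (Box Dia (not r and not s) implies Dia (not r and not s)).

1. not (Box Dia (not r and not s) implies Dia (not r and not s)), 0
2. Box Dia (not r and not s), 0
3. not Dia (not r and not s), 0

Satisfiable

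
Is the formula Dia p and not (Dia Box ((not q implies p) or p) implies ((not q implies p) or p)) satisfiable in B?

1. Dia p and not (Dia Box ((not q implies p) or p) implies ((not q implies p) or p)), u
2. Dia p, u   [and-rule on 1]
3. not (Dia Box ((not q implies p) or p) implies ((not q implies p) or p)), u   [and-rule on 1]
4. Dia Box ((not q implies p) or p), u   [neg-implies-rule on 3]
5. not ((not q implies p) or p), u   [neg-implies-rule on 3]
6. not (not q implies p), u   [neg-or-rule on 5]
7. not p, u   [neg-or-rule on 5]
8. not q, u   [neg-implies-rule on 6]
9. p, v   [Dia-rule on 2: fresh world v, uRv]
10. Box ((not q implies p) or p), w   [Dia-rule on 4: fresh world w, uRw]
11. (not q implies p) or p, u   [Box-rule on 10 via wRu]
12. (not q implies p) or p, w   [Box-rule on 10 via wRw]
13. not q implies p, u   [or-rule on 11 (branches; this branch)]
14. p, w   [or-rule on 12 (branches; this branch)]
15. p, u   [implies-rule on 13 (branches; this branch)]
Accessibility: uRu, uRv, uRw, vRu, vRv, wRu, wRw
Branch closes: p and not p both at u.
Every branch closes; the branch above is one of them.

No, unsatisfiable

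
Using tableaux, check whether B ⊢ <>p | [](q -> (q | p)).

Tableau for the negation ~(<>p | [](q -> (q | p))):
1. ~(<>p | [](q -> (q | p))), u
2. ~<>p, u   [~|-rule on 1]
3. ~[](q -> (q | p)), u   [~|-rule on 1]
4. ~p, u   [~<>-rule on 2 via uRu]
5. ~(q -> (q | p)), v   [~[]-rule on 3: fresh world v, uRv]
6. q, v   [~->-rule on 5]
7. ~(q | p), v   [~->-rule on 5]
8. ~q, v   [~|-rule on 7]
9. ~p, v   [~|-rule on 7]
Accessibility: uRu, uRv, vRu, vRv
Branch closes: q and ~q both at v.
Every branch of the negation's tableau closes; the branch above is one of them.

Valid in B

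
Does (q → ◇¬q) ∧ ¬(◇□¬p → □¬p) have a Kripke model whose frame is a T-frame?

Yes, satisfiable

1. (q → ◇¬q) ∧ ¬(◇□¬p → □¬p), w0
2. q → ◇¬q, w0   [∧-rule on 1]
3. ¬(◇□¬p → □¬p), w0   [∧-rule on 1]
4. ◇□¬p, w0   [¬→-rule on 3]
5. ¬□¬p, w0   [¬→-rule on 3]
6. ◇¬q, w0   [→-rule on 2 (branches; this branch)]
7. □¬p, w1   [◇-rule on 4: fresh world w1, w0Rw1]
8. ¬p, w1   [□-rule on 7 via w1Rw1]
9. p, w2   [¬□-rule on 5: fresh world w2, w0Rw2]
10. ¬q, w3   [◇-rule on 6: fresh world w3, w0Rw3]
Accessibility: w0Rw0, w0Rw1, w0Rw2, w0Rw3, w1Rw1, w2Rw2, w3Rw3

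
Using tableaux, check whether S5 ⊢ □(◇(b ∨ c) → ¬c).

Not valid

Tableau for the negation ¬□(◇(b ∨ c) → ¬c):
1. ¬□(◇(b ∨ c) → ¬c), w0
2. ¬(◇(b ∨ c) → ¬c), w1
3. ◇(b ∨ c), w1
4. c, w1
5. b ∨ c, w2
6. c, w2
Accessibility: w0Rw0, w0Rw1, w0Rw2, w1Rw0, w1Rw1, w1Rw2, w2Rw0, w2Rw1, w2Rw2
The negation has an open branch (countermodel exists).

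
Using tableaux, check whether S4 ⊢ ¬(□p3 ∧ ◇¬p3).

Tableau for the negation □p3 ∧ ◇¬p3:
1. □p3 ∧ ◇¬p3, 0
2. □p3, 0   [∧-rule on 1]
3. ◇¬p3, 0   [∧-rule on 1]
4. p3, 0   [□-rule on 2 via 0R0]
5. ¬p3, 1   [◇-rule on 3: fresh world 1, 0R1]
6. p3, 1   [□-rule on 2 via 0R1]
Accessibility: 0R0, 0R1, 1R1
Branch closes: p3 and ¬p3 both at 1.
All branches of the negation close; one closing branch shown above.

Valid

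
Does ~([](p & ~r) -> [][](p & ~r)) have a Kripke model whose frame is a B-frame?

Yes, satisfiable

1. ~([](p & ~r) -> [][](p & ~r)), 0
2. [](p & ~r), 0   [~->-rule on 1]
3. ~[][](p & ~r), 0   [~->-rule on 1]
4. p & ~r, 0   [[]-rule on 2 via 0R0]
5. p, 0   [&-rule on 4]
6. ~r, 0   [&-rule on 4]
7. ~[](p & ~r), 1   [~[]-rule on 3: fresh world 1, 0R1]
8. p & ~r, 1   [[]-rule on 2 via 0R1]
9. p, 1   [&-rule on 8]
10. ~r, 1   [&-rule on 8]
11. ~(p & ~r), 2   [~[]-rule on 7: fresh world 2, 1R2]
12. r, 2   [~&-rule on 11 (branches; this branch)]
Accessibility: 0R0, 0R1, 1R0, 1R1, 1R2, 2R1, 2R2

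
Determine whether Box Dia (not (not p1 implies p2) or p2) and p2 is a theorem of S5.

Invalid (countermodel exists)

Tableau for the negation not (Box Dia (not (not p1 implies p2) or p2) and p2):
1. not (Box Dia (not (not p1 implies p2) or p2) and p2), u
2. not p2, u   [neg-and-rule on 1 (branches; this branch)]
Accessibility: uRu
The negation has an open branch (countermodel exists).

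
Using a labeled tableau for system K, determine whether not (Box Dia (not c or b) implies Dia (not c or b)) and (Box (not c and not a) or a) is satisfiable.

Satisfiable

1. not (Box Dia (not c or b) implies Dia (not c or b)) and (Box (not c and not a) or a), 0
2. not (Box Dia (not c or b) implies Dia (not c or b)), 0
3. Box (not c and not a) or a, 0
4. Box Dia (not c or b), 0
5. not Dia (not c or b), 0
6. a, 0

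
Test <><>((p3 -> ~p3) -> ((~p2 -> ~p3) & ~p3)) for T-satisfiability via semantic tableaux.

Satisfiable (open branch found)

1. <><>((p3 -> ~p3) -> ((~p2 -> ~p3) & ~p3)), w0
2. <>((p3 -> ~p3) -> ((~p2 -> ~p3) & ~p3)), w1
3. (p3 -> ~p3) -> ((~p2 -> ~p3) & ~p3), w2
4. (~p2 -> ~p3) & ~p3, w2
5. ~p2 -> ~p3, w2
6. ~p3, w2
Accessibility: w0Rw0, w0Rw1, w1Rw1, w1Rw2, w2Rw2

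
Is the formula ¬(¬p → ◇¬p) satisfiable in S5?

Unsatisfiable

1. ¬(¬p → ◇¬p), 0
2. ¬p, 0
3. ¬◇¬p, 0
4. p, 0
Accessibility: 0R0
Branch closes: p and ¬p both at 0.
All branches of the tableau close; one closing branch shown above.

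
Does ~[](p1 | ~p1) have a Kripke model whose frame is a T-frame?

Unsatisfiable

1. ~[](p1 | ~p1), 0
2. ~(p1 | ~p1), 1   [~[]-rule on 1: fresh world 1, 0R1]
3. ~p1, 1   [~|-rule on 2]
4. p1, 1   [~|-rule on 2]
Accessibility: 0R0, 0R1, 1R1
Branch closes: p1 and ~p1 both at 1.
All branches of the tableau close; one closing branch shown above.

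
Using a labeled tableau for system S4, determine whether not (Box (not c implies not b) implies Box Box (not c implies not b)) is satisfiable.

No, unsatisfiable

1. not (Box (not c implies not b) implies Box Box (not c implies not b)), 0
2. Box (not c implies not b), 0   [neg-implies-rule on 1]
3. not Box Box (not c implies not b), 0   [neg-implies-rule on 1]
4. not c implies not b, 0   [Box-rule on 2 via 0R0]
5. not b, 0   [implies-rule on 4 (branches; this branch)]
6. not Box (not c implies not b), 1   [neg-Box-rule on 3: fresh world 1, 0R1]
7. not c implies not b, 1   [Box-rule on 2 via 0R1]
8. not b, 1   [implies-rule on 7 (branches; this branch)]
9. not (not c implies not b), 2   [neg-Box-rule on 6: fresh world 2, 1R2]
10. not c, 2   [neg-implies-rule on 9]
11. b, 2   [neg-implies-rule on 9]
12. not c implies not b, 2   [Box-rule on 2 via 0R2]
13. not b, 2   [implies-rule on 12 (branches; this branch)]
Accessibility: 0R0, 0R1, 0R2, 1R1, 1R2, 2R2
Branch closes: b and not b both at 2.
(One branch shown.) All branches close.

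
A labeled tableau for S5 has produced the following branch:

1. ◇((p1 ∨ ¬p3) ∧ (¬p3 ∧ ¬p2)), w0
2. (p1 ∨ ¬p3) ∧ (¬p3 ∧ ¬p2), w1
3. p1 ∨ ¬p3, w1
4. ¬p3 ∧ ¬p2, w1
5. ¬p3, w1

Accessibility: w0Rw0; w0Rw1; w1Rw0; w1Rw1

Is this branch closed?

No atom appears with both signs at the same world.

Open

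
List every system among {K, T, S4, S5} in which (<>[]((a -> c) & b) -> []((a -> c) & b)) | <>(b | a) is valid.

K-tableau for the negation ~((<>[]((a -> c) & b) -> []((a -> c) & b)) | <>(b | a)):
1. ~((<>[]((a -> c) & b) -> []((a -> c) & b)) | <>(b | a)), 0
2. ~(<>[]((a -> c) & b) -> []((a -> c) & b)), 0
3. ~<>(b | a), 0
4. <>[]((a -> c) & b), 0
5. ~[]((a -> c) & b), 0
6. []((a -> c) & b), 1
7. ~(b | a), 1
8. ~b, 1
9. ~a, 1
10. ~((a -> c) & b), 2
11. ~(b | a), 2
12. ~b, 2
13. ~a, 2
Accessibility: 0R1, 0R2
Complete open branch: countermodel on a K-frame, so not valid in K.
T-tableau for the negation ~((<>[]((a -> c) & b) -> []((a -> c) & b)) | <>(b | a)):
1. ~((<>[]((a -> c) & b) -> []((a -> c) & b)) | <>(b | a)), 0
2. ~(<>[]((a -> c) & b) -> []((a -> c) & b)), 0
3. ~<>(b | a), 0
4. <>[]((a -> c) & b), 0
5. ~[]((a -> c) & b), 0
6. ~(b | a), 0
7. ~b, 0
8. ~a, 0
9. []((a -> c) & b), 1
10. ~(b | a), 1
11. ~b, 1
12. ~a, 1
13. (a -> c) & b, 1
14. a -> c, 1
15. b, 1
Accessibility: 0R0, 0R1, 1R1
Branch closes: b and ~b both at 1.
Every branch closes (one shown): valid in T, hence also in S4, S5 (every theorem of T is a theorem of S4 and S5).

T, S4, S5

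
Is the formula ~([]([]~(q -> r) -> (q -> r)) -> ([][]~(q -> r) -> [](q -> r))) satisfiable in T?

Unsatisfiable

1. ~([]([]~(q -> r) -> (q -> r)) -> ([][]~(q -> r) -> [](q -> r))), u
2. []([]~(q -> r) -> (q -> r)), u
3. ~([][]~(q -> r) -> [](q -> r)), u
4. [][]~(q -> r), u
5. ~[](q -> r), u
6. []~(q -> r) -> (q -> r), u
7. []~(q -> r), u
8. ~(q -> r), u
9. q, u
10. ~r, u
11. ~[]~(q -> r), u
12. ~(q -> r), v
13. q, v
14. ~r, v
15. []~(q -> r) -> (q -> r), v
16. []~(q -> r), v
17. ~[]~(q -> r), v
18. q -> r, w
19. []~(q -> r) -> (q -> r), w
20. []~(q -> r), w
21. ~(q -> r), w
22. q, w
23. ~r, w
24. r, w
Accessibility: uRu, uRv, uRw, vRv, wRw
Branch closes: r and ~r both at w.
(One branch shown.) All branches close.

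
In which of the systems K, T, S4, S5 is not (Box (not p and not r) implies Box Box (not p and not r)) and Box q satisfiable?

S4-tableau for the formula:
1. not (Box (not p and not r) implies Box Box (not p and not r)) and Box q, w0
2. not (Box (not p and not r) implies Box Box (not p and not r)), w0
3. Box q, w0
4. Box (not p and not r), w0
5. not Box Box (not p and not r), w0
6. q, w0
7. not p and not r, w0
8. not p, w0
9. not r, w0
10. not Box (not p and not r), w1
11. q, w1
12. not p and not r, w1
13. not p, w1
14. not r, w1
15. not (not p and not r), w2
16. q, w2
17. not p and not r, w2
18. not p, w2
19. not r, w2
20. r, w2
Accessibility: w0Rw0, w0Rw1, w0Rw2, w1Rw1, w1Rw2, w2Rw2
Branch closes: r and not r both at w2.
Every branch closes (one shown): unsatisfiable in S4, hence also in S5 (every S5-frame is an S4-frame).
T-tableau for the formula:
1. not (Box (not p and not r) implies Box Box (not p and not r)) and Box q, w0
2. not (Box (not p and not r) implies Box Box (not p and not r)), w0
3. Box q, w0
4. Box (not p and not r), w0
5. not Box Box (not p and not r), w0
6. q, w0
7. not p and not r, w0
8. not p, w0
9. not r, w0
10. not Box (not p and not r), w1
11. q, w1
12. not p and not r, w1
13. not p, w1
14. not r, w1
15. not (not p and not r), w2
16. r, w2
Accessibility: w0Rw0, w0Rw1, w1Rw1, w1Rw2, w2Rw2
Complete open branch: satisfiable in T, hence also in K (this T-model is also a K-model).

K, T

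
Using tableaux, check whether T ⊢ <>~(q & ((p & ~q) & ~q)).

Valid

Tableau for the negation ~<>~(q & ((p & ~q) & ~q)):
1. ~<>~(q & ((p & ~q) & ~q)), u
2. q & ((p & ~q) & ~q), u   [~<>-rule on 1 via uRu]
3. q, u   [&-rule on 2]
4. (p & ~q) & ~q, u   [&-rule on 2]
5. p & ~q, u   [&-rule on 4]
6. ~q, u   [&-rule on 4]
Accessibility: uRu
Branch closes: q and ~q both at u.
Every branch of the negation's tableau closes; the branch above is one of them.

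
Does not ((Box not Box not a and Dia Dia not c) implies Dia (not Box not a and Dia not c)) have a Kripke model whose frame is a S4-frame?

No, unsatisfiable

1. not ((Box not Box not a and Dia Dia not c) implies Dia (not Box not a and Dia not c)), 0
2. Box not Box not a and Dia Dia not c, 0
3. not Dia (not Box not a and Dia not c), 0
4. Box not Box not a, 0
5. Dia Dia not c, 0
6. not (not Box not a and Dia not c), 0
7. not Box not a, 0
8. not Dia not c, 0
9. c, 0
10. Dia not c, 1
11. not (not Box not a and Dia not c), 1
12. not Box not a, 1
13. c, 1
14. Box not a, 1
15. not a, 1
16. a, 2
17. not (not Box not a and Dia not c), 2
18. not Box not a, 2
19. c, 2
20. not Dia not c, 2
21. not c, 3
22. not (not Box not a and Dia not c), 3
23. not Box not a, 3
24. c, 3
Accessibility: 0R0, 0R1, 0R2, 0R3, 1R1, 1R3, 2R2, 3R3
Branch closes: c and not c both at 3.
Every branch closes; the branch above is one of them.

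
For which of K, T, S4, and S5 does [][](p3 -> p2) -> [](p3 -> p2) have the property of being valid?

T, S4, S5

T-tableau for the negation ~([][](p3 -> p2) -> [](p3 -> p2)):
1. ~([][](p3 -> p2) -> [](p3 -> p2)), 0
2. [][](p3 -> p2), 0
3. ~[](p3 -> p2), 0
4. [](p3 -> p2), 0
5. p3 -> p2, 0
6. p2, 0
7. ~(p3 -> p2), 1
8. p3, 1
9. ~p2, 1
10. [](p3 -> p2), 1
11. p3 -> p2, 1
12. p2, 1
Accessibility: 0R0, 0R1, 1R1
Branch closes: p2 and ~p2 both at 1.
Every branch closes (one shown): valid in T, hence also in S4, S5 (every theorem of T is a theorem of S4 and S5).
K-tableau for the negation ~([][](p3 -> p2) -> [](p3 -> p2)):
1. ~([][](p3 -> p2) -> [](p3 -> p2)), 0
2. [][](p3 -> p2), 0
3. ~[](p3 -> p2), 0
4. ~(p3 -> p2), 1
5. p3, 1
6. ~p2, 1
7. [](p3 -> p2), 1
Accessibility: 0R1
Complete open branch: countermodel on a K-frame, so not valid in K.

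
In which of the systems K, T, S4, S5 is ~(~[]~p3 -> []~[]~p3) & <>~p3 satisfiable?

S5-tableau for the formula:
1. ~(~[]~p3 -> []~[]~p3) & <>~p3, u
2. ~(~[]~p3 -> []~[]~p3), u
3. <>~p3, u
4. ~[]~p3, u
5. ~[]~[]~p3, u
6. ~p3, v
7. p3, w
8. []~p3, x
9. ~p3, u
10. ~p3, w
Accessibility: uRu, uRv, uRw, uRx, vRu, vRv, vRw, vRx, wRu, wRv, wRw, wRx, xRu, xRv, xRw, xRx
Branch closes: p3 and ~p3 both at w.
Every branch closes (one shown): unsatisfiable in S5.
S4-tableau for the formula:
1. ~(~[]~p3 -> []~[]~p3) & <>~p3, u
2. ~(~[]~p3 -> []~[]~p3), u
3. <>~p3, u
4. ~[]~p3, u
5. ~[]~[]~p3, u
6. ~p3, v
7. p3, w
8. []~p3, x
9. ~p3, x
Accessibility: uRu, uRv, uRw, uRx, vRv, wRw, xRx
Complete open branch: satisfiable in S4, hence also in K, T (this S4-model is also a K-model and a T-model).

K, T, S4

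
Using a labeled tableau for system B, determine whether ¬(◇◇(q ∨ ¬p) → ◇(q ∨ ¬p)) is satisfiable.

Satisfiable (open branch found)

1. ¬(◇◇(q ∨ ¬p) → ◇(q ∨ ¬p)), w0
2. ◇◇(q ∨ ¬p), w0   [¬→-rule on 1]
3. ¬◇(q ∨ ¬p), w0   [¬→-rule on 1]
4. ¬(q ∨ ¬p), w0   [¬◇-rule on 3 via w0Rw0]
5. ¬q, w0   [¬∨-rule on 4]
6. p, w0   [¬∨-rule on 4]
7. ◇(q ∨ ¬p), w1   [◇-rule on 2: fresh world w1, w0Rw1]
8. ¬(q ∨ ¬p), w1   [¬◇-rule on 3 via w0Rw1]
9. ¬q, w1   [¬∨-rule on 8]
10. p, w1   [¬∨-rule on 8]
11. q ∨ ¬p, w2   [◇-rule on 7: fresh world w2, w1Rw2]
12. ¬p, w2   [∨-rule on 11 (branches; this branch)]
Accessibility: w0Rw0, w0Rw1, w1Rw0, w1Rw1, w1Rw2, w2Rw1, w2Rw2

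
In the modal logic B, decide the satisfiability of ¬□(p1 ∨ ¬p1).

Unsatisfiable

1. ¬□(p1 ∨ ¬p1), u
2. ¬(p1 ∨ ¬p1), v
3. ¬p1, v
4. p1, v
Accessibility: uRu, uRv, vRu, vRv
Branch closes: p1 and ¬p1 both at v.
(One branch shown.) All branches close.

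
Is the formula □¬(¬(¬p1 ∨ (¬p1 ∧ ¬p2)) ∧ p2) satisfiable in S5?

Satisfiable

1. □¬(¬(¬p1 ∨ (¬p1 ∧ ¬p2)) ∧ p2), 0
2. ¬(¬(¬p1 ∨ (¬p1 ∧ ¬p2)) ∧ p2), 0
3. ¬p2, 0
Accessibility: 0R0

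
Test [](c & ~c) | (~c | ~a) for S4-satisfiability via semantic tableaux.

Satisfiable (open branch found)

1. [](c & ~c) | (~c | ~a), u
2. ~c | ~a, u   [|-rule on 1 (branches; this branch)]
3. ~a, u   [|-rule on 2 (branches; this branch)]
Accessibility: uRu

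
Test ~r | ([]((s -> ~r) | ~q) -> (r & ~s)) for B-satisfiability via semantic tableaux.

Satisfiable

1. ~r | ([]((s -> ~r) | ~q) -> (r & ~s)), w0
2. []((s -> ~r) | ~q) -> (r & ~s), w0
3. r & ~s, w0
4. r, w0
5. ~s, w0
Accessibility: w0Rw0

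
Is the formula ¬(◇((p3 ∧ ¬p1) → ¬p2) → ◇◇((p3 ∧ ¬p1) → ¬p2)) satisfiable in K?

Yes, satisfiable

1. ¬(◇((p3 ∧ ¬p1) → ¬p2) → ◇◇((p3 ∧ ¬p1) → ¬p2)), 0
2. ◇((p3 ∧ ¬p1) → ¬p2), 0
3. ¬◇◇((p3 ∧ ¬p1) → ¬p2), 0
4. (p3 ∧ ¬p1) → ¬p2, 1
5. ¬◇((p3 ∧ ¬p1) → ¬p2), 1
6. ¬p2, 1
Accessibility: 0R1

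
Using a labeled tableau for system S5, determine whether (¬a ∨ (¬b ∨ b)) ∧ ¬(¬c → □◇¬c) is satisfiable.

Unsatisfiable

1. (¬a ∨ (¬b ∨ b)) ∧ ¬(¬c → □◇¬c), u
2. ¬a ∨ (¬b ∨ b), u
3. ¬(¬c → □◇¬c), u
4. ¬c, u
5. ¬□◇¬c, u
6. ¬b ∨ b, u
7. b, u
8. ¬◇¬c, v
9. c, u
Accessibility: uRu, uRv, vRu, vRv
Branch closes: c and ¬c both at u.
All branches of the tableau close; one closing branch shown above.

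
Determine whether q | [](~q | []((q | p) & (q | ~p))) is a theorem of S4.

Tableau for the negation ~(q | [](~q | []((q | p) & (q | ~p)))):
1. ~(q | [](~q | []((q | p) & (q | ~p)))), u
2. ~q, u
3. ~[](~q | []((q | p) & (q | ~p))), u
4. ~(~q | []((q | p) & (q | ~p))), v
5. q, v
6. ~[]((q | p) & (q | ~p)), v
7. ~((q | p) & (q | ~p)), w
8. ~(q | ~p), w
9. ~q, w
10. p, w
Accessibility: uRu, uRv, uRw, vRv, vRw, wRw
The negation has an open branch (countermodel exists).

No, not valid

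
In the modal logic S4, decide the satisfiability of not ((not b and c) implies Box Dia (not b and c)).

Satisfiable

1. not ((not b and c) implies Box Dia (not b and c)), w0
2. not b and c, w0
3. not Box Dia (not b and c), w0
4. not b, w0
5. c, w0
6. not Dia (not b and c), w1
7. not (not b and c), w1
8. not c, w1
Accessibility: w0Rw0, w0Rw1, w1Rw1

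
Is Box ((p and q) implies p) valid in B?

Tableau for the negation not Box ((p and q) implies p):
1. not Box ((p and q) implies p), 0
2. not ((p and q) implies p), 1
3. p and q, 1
4. not p, 1
5. p, 1
6. q, 1
Accessibility: 0R0, 0R1, 1R0, 1R1
Branch closes: p and not p both at 1.
All branches of the negation close; one closing branch shown above.

Valid in B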